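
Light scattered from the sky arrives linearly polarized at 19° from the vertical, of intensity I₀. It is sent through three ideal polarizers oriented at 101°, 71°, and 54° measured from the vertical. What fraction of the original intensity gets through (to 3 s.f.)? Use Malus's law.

≈ 0.0133 I₀

By Malus's law, I₁ = I₀ cos²(101° − 19°) = I₀ cos²(82°) = 0.01937 I₀.
I₂ = I₁ cos²(71° − 101°) = 0.01937 I₀ · cos²(30°) = 0.01453 I₀.
I₃ = I₂ cos²(54° − 71°) = 0.01453 I₀ · cos²(17°) = 0.01329 I₀.
Transmitted fraction = 0.01329.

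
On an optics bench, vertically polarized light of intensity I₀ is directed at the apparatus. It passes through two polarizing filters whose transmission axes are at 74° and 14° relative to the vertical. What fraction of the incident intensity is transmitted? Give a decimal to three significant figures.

I₁ = I₀ cos²(74° − 0°) = I₀ cos²(74°) = 0.07598 I₀.
I₂ = I₁ cos²(14° − 74°) = 0.07598 I₀ · cos²(60°) = 0.01899 I₀.
Transmitted fraction = 0.01899.

≈ 0.0190 I₀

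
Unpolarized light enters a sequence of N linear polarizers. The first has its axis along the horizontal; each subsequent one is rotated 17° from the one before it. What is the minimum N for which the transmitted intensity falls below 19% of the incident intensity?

N = 12

First polarizer halves the unpolarized light: factor 1/2.
Each further stage multiplies by cos²(17°) = 0.9145.
After N polarizers: T = 0.5·0.9145^(N−1). Require T < 0.19 ⇒ N−1 > ln(0.19/0.5)/ln(0.9145) = 10.83, so N−1 ≥ 11 and N = 12.
Check: N=12 gives T = 0.1871 < 0.19; N=11 gives T = 0.2046.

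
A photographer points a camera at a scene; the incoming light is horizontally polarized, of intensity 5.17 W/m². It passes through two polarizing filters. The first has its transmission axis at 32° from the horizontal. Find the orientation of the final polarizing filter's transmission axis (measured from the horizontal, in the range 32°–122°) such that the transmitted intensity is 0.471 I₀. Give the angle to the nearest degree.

By Malus's law, I₁ = I₀ cos²(32° − 0°) = I₀ cos²(32°) = 0.7192 I₀.
Need I₂/I₀ = 0.471, so cos²(θ − 32°) = 0.471 / 0.7192 = 0.6549.
θ − 32° = arccos(√0.6549) = 36.0°, giving θ ≈ 32 + 36.0 = 68.0°.

θ ≈ 68°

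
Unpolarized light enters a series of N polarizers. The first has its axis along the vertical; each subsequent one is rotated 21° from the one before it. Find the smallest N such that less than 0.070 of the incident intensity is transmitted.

First polarizer halves the unpolarized light: factor 1/2.
Each further stage multiplies by cos²(21°) = 0.8716.
After N polarizers: T = 0.5·0.8716^(N−1). Require T < 0.070 ⇒ N−1 > ln(0.070/0.5)/ln(0.8716) = 14.30, so N−1 ≥ 15 and N = 16.
Check: N=16 gives T = 0.06361 < 0.070; N=15 gives T = 0.07298.

N = 16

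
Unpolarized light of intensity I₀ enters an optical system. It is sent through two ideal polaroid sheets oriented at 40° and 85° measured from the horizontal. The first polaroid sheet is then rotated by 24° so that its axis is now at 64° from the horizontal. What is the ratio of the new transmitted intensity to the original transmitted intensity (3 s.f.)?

Before rotation:
Unpolarized light through the first polarizer → I₁ = ½ I₀, now polarized at 40°.
I₂ = I₁ cos²(85° − 40°) = 0.5 I₀ · cos²(45°) = 0.25 I₀.
After rotation:
Unpolarized light through the first polarizer → I₁ = ½ I₀, now polarized at 64°.
I₂ = I₁ cos²(85° − 64°) = 0.5 I₀ · cos²(21°) = 0.4358 I₀.
Ratio = 0.4358 / 0.25 = 1.743.

I_new/I_old ≈ 1.74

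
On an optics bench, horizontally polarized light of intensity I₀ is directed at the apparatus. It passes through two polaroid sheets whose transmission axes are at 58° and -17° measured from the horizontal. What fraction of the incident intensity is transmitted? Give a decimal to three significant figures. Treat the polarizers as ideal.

By Malus's law, I₁ = I₀ cos²(58° − 0°) = I₀ cos²(58°) = 0.2808 I₀.
I₂ = I₁ cos²(-17° − 58°) = 0.2808 I₀ · cos²(75°) = 0.01881 I₀.
Transmitted fraction = 0.01881.

≈ 0.0188 I₀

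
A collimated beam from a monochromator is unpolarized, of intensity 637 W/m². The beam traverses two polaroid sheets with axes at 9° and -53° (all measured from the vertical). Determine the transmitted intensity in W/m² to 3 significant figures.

Unpolarized light through the first polarizer → I₁ = 637 W/m²/2 = 318.5 W/m², polarized at 9°.
I₂ = I₁ · cos²(62°) = 318.5 · 0.2204 = 70.2 W/m².

I ≈ 70.2 W/m²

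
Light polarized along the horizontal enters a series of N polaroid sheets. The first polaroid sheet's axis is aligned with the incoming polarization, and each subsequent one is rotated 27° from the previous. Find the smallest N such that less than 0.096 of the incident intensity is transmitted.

N = 12

First polarizer is aligned with the polarization: full transmission.
Each further stage multiplies by cos²(27°) = 0.7939.
After N polarizers: T = 0.7939^(N−1). Require T < 0.096 ⇒ N−1 > ln(0.096)/ln(0.7939) = 10.15, so N−1 ≥ 11 and N = 12.
Check: N=12 gives T = 0.07895 < 0.096; N=11 gives T = 0.09945.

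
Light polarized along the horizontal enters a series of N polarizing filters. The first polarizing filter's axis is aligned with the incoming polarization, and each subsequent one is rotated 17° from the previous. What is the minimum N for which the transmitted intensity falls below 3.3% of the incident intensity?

First polarizer is aligned with the polarization: full transmission.
Each further stage multiplies by cos²(17°) = 0.9145.
After N polarizers: T = 0.9145^(N−1). Require T < 0.033 ⇒ N−1 > ln(0.033)/ln(0.9145) = 38.18, so N−1 ≥ 39 and N = 40.
Check: N=40 gives T = 0.03066 < 0.033; N=39 gives T = 0.03352.

N = 40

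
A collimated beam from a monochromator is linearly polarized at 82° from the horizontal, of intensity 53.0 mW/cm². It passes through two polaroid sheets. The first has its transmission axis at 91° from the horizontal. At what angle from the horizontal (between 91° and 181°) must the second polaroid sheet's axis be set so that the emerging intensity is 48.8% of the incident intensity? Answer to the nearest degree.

θ ≈ 136°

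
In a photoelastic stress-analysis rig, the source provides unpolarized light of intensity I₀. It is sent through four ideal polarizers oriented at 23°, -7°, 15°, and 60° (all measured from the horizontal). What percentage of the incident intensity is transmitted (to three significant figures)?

≈ 16.1%

Unpolarized light through the first polarizer → I₁ = ½ I₀, now polarized at 23°.
I₂ = I₁ cos²(-7° − 23°) = 0.5 I₀ · cos²(30°) = 0.375 I₀.
I₃ = I₂ cos²(15° + 7°) = 0.375 I₀ · cos²(22°) = 0.3224 I₀.
I₄ = I₃ cos²(60° − 15°) = 0.3224 I₀ · cos²(45°) = 0.1612 I₀.
That is 16.12% of the incident intensity.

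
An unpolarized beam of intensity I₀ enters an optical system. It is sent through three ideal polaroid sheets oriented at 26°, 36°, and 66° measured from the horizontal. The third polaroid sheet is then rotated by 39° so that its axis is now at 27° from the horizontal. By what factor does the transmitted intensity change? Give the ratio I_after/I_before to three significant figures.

Before rotation:
Unpolarized light through the first polarizer → I₁ = ½ I₀, now polarized at 26°.
I₂ = I₁ cos²(36° − 26°) = 0.5 I₀ · cos²(10°) = 0.4849 I₀.
I₃ = I₂ cos²(66° − 36°) = 0.4849 I₀ · cos²(30°) = 0.3637 I₀.
After rotation:
Unpolarized light through the first polarizer → I₁ = ½ I₀, now polarized at 26°.
I₂ = I₁ cos²(36° − 26°) = 0.5 I₀ · cos²(10°) = 0.4849 I₀.
I₃ = I₂ cos²(27° − 36°) = 0.4849 I₀ · cos²(9°) = 0.4731 I₀.
Ratio = 0.4731 / 0.3637 = 1.301.

I_new/I_old ≈ 1.30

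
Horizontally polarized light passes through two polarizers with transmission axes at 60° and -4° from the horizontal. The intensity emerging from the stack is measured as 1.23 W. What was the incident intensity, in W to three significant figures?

I₀ ≈ 25.6 W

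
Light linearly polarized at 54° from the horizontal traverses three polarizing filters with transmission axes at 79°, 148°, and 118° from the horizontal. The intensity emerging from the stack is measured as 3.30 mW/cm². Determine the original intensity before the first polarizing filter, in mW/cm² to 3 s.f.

I₀ ≈ 41.7 mW/cm²

By Malus's law, I₁ = I₀ cos²(79° − 54°) = I₀ cos²(25°) = 0.8214 I₀.
I₂ = I₁ cos²(148° − 79°) = 0.8214 I₀ · cos²(69°) = 0.1055 I₀.
I₃ = I₂ cos²(118° − 148°) = 0.1055 I₀ · cos²(30°) = 0.07912 I₀.
So 3.30 mW/cm² = 0.07912 I₀, giving I₀ = 3.30/0.07912 = 41.71 mW/cm².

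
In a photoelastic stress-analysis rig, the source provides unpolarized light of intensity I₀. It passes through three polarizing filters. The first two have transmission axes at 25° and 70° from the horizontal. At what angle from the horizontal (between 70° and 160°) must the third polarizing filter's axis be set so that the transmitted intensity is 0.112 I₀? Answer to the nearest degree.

Unpolarized light through the first polarizer → I₁ = ½ I₀, now polarized at 25°.
I₂ = I₁ cos²(70° − 25°) = 0.5 I₀ · cos²(45°) = 0.25 I₀.
Need I₃/I₀ = 0.112, so cos²(θ − 70°) = 0.112 / 0.25 = 0.448.
θ − 70° = arccos(√0.448) = 48.0°, giving θ ≈ 70 + 48.0 = 118.0°.

θ ≈ 118°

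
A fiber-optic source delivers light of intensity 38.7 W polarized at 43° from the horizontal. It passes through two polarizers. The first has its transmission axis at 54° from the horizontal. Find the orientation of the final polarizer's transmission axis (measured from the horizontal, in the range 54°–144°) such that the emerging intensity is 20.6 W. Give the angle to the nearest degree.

θ ≈ 96°

I₁ = I₀ cos²(54° − 43°) = I₀ cos²(11°) = 0.9636 I₀.
Target fraction: 20.6 / 38.7 W = 0.5323 of I₀.
Need I₂/I₀ = 0.5323, so cos²(θ − 54°) = 0.5323 / 0.9636 = 0.5524.
θ − 54° = arccos(√0.5524) = 42.0°, giving θ ≈ 54 + 42.0 = 96.0°.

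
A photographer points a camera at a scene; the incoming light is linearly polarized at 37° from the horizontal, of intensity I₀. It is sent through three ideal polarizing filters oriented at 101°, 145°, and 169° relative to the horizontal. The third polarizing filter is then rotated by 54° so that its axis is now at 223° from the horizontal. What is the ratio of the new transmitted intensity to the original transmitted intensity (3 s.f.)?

I_new/I_old ≈ 0.0518

Before rotation:
I₁ = I₀ cos²(101° − 37°) = I₀ cos²(64°) = 0.1922 I₀.
I₂ = I₁ cos²(145° − 101°) = 0.1922 I₀ · cos²(44°) = 0.09944 I₀.
I₃ = I₂ cos²(169° − 145°) = 0.09944 I₀ · cos²(24°) = 0.08299 I₀.
After rotation:
I₁ = I₀ cos²(101° − 37°) = I₀ cos²(64°) = 0.1922 I₀.
I₂ = I₁ cos²(145° − 101°) = 0.1922 I₀ · cos²(44°) = 0.09944 I₀.
I₃ = I₂ cos²(223° − 145°) = 0.09944 I₀ · cos²(78°) = 0.004298 I₀.
Ratio = 0.004298 / 0.08299 = 0.0518.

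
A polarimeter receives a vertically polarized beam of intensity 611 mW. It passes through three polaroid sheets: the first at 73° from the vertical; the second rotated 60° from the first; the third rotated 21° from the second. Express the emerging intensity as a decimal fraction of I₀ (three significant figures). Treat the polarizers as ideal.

I₁ = 611 mW · cos²(73°) = 52.23 mW.
I₂ = I₁ · cos²(60°) = 52.23 · 0.25 = 13.06 mW.
I₃ = I₂ · cos²(21°) = 13.06 · 0.8716 = 11.38 mW.
Transmitted fraction = 0.01863.

I/I₀ ≈ 0.0186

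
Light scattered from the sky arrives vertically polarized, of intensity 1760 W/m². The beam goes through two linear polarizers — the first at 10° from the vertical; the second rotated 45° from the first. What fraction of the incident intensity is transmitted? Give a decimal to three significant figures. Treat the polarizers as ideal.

I/I₀ ≈ 0.485

I₁ = 1760 W/m² · cos²(10°) = 1707 W/m².
I₂ = I₁ · cos²(45°) = 1707 · 0.5 = 853.5 W/m².
Transmitted fraction = 0.4849.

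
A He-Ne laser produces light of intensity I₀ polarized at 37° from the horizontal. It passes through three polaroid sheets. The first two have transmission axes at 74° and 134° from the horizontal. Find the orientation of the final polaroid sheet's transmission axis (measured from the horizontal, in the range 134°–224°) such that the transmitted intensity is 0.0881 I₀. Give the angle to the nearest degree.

θ ≈ 176°

By Malus's law, I₁ = I₀ cos²(74° − 37°) = I₀ cos²(37°) = 0.6378 I₀.
I₂ = I₁ cos²(134° − 74°) = 0.6378 I₀ · cos²(60°) = 0.1595 I₀.
Need I₃/I₀ = 0.0881, so cos²(θ − 134°) = 0.0881 / 0.1595 = 0.5525.
θ − 134° = arccos(√0.5525) = 42.0°, giving θ ≈ 134 + 42.0 = 176.0°.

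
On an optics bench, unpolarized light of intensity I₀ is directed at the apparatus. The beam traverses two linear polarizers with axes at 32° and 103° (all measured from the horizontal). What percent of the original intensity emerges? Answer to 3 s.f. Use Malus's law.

Unpolarized light through the first polarizer → I₁ = ½ I₀, now polarized at 32°.
I₂ = I₁ cos²(103° − 32°) = 0.5 I₀ · cos²(71°) = 0.053 I₀.
That is 5.3% of the incident intensity.

≈ 5.30%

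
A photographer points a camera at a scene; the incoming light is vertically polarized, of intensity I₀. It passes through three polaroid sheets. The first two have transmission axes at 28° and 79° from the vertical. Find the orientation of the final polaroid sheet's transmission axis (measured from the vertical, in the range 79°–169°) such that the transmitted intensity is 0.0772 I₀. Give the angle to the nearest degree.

I₁ = I₀ cos²(28° − 0°) = I₀ cos²(28°) = 0.7796 I₀.
I₂ = I₁ cos²(79° − 28°) = 0.7796 I₀ · cos²(51°) = 0.3088 I₀.
Need I₃/I₀ = 0.0772, so cos²(θ − 79°) = 0.0772 / 0.3088 = 0.25.
θ − 79° = arccos(√0.25) = 60.0°, giving θ ≈ 79 + 60.0 = 139.0°.

θ ≈ 139°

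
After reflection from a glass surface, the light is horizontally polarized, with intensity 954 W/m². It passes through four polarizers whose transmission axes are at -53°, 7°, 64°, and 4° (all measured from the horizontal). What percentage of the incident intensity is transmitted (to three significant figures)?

By Malus's law, I₁ = 954 W/m² · cos²(53°) = 345.5 W/m².
I₂ = I₁ · cos²(60°) = 345.5 · 0.25 = 86.38 W/m².
I₃ = I₂ · cos²(57°) = 86.38 · 0.2966 = 25.62 W/m².
I₄ = I₃ · cos²(60°) = 25.62 · 0.25 = 6.406 W/m².
That is 0.6715% of the incident intensity.

≈ 0.671%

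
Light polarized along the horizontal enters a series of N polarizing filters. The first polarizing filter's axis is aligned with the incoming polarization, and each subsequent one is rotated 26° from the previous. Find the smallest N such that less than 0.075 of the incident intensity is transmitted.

N = 14

First polarizer is aligned with the polarization: full transmission.
Each further stage multiplies by cos²(26°) = 0.8078.
After N polarizers: T = 0.8078^(N−1). Require T < 0.075 ⇒ N−1 > ln(0.075)/ln(0.8078) = 12.14, so N−1 ≥ 13 and N = 14.
Check: N=14 gives T = 0.0624 < 0.075; N=13 gives T = 0.07724.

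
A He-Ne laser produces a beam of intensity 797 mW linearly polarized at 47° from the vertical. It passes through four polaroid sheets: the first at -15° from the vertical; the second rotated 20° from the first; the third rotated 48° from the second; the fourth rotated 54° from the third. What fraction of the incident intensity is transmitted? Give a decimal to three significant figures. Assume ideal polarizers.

I₁ = 797 mW · cos²(62°) = 175.7 mW.
I₂ = I₁ · cos²(20°) = 175.7 · 0.883 = 155.1 mW.
I₃ = I₂ · cos²(48°) = 155.1 · 0.4477 = 69.45 mW.
I₄ = I₃ · cos²(54°) = 69.45 · 0.3455 = 23.99 mW.
Transmitted fraction = 0.03011.

I/I₀ ≈ 0.0301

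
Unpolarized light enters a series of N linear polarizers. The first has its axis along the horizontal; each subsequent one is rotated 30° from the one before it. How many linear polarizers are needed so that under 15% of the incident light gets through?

N = 6

First polarizer halves the unpolarized light: factor 1/2.
Each further stage multiplies by cos²(30°) = 0.75.
After N polarizers: T = 0.5·0.75^(N−1). Require T < 0.15 ⇒ N−1 > ln(0.15/0.5)/ln(0.75) = 4.19, so N−1 ≥ 5 and N = 6.
Check: N=6 gives T = 0.1187 < 0.15; N=5 gives T = 0.1582.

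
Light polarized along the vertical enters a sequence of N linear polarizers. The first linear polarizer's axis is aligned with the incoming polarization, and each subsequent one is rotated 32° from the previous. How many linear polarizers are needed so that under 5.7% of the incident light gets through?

First polarizer is aligned with the polarization: full transmission.
Each further stage multiplies by cos²(32°) = 0.7192.
After N polarizers: T = 0.7192^(N−1). Require T < 0.057 ⇒ N−1 > ln(0.057)/ln(0.7192) = 8.69, so N−1 ≥ 9 and N = 10.
Check: N=10 gives T = 0.05147 < 0.057; N=9 gives T = 0.07157.

N = 10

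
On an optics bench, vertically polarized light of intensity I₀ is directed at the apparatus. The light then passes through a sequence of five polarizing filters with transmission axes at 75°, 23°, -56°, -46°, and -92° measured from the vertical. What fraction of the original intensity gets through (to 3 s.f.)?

I₁ = I₀ cos²(75° − 0°) = I₀ cos²(75°) = 0.06699 I₀.
I₂ = I₁ cos²(23° − 75°) = 0.06699 I₀ · cos²(52°) = 0.02539 I₀.
I₃ = I₂ cos²(-56° − 23°) = 0.02539 I₀ · cos²(79°) = 0.0009244 I₀.
I₄ = I₃ cos²(-46° + 56°) = 0.0009244 I₀ · cos²(10°) = 0.0008966 I₀.
I₅ = I₄ cos²(-92° + 46°) = 0.0008966 I₀ · cos²(46°) = 0.0004326 I₀.
Transmitted fraction = 0.0004326.

≈ 0.000433 I₀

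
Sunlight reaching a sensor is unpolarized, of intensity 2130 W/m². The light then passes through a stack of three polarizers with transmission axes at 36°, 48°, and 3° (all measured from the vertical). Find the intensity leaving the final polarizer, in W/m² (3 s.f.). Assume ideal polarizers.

I ≈ 509 W/m²

Unpolarized light through the first polarizer → I₁ = 2130 W/m²/2 = 1065 W/m², polarized at 36°.
I₂ = I₁ · cos²(12°) = 1065 · 0.9568 = 1019 W/m².
I₃ = I₂ · cos²(45°) = 1019 · 0.5 = 509.5 W/m².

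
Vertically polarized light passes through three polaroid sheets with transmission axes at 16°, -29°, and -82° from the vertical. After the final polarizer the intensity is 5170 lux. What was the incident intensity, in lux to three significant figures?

I₀ ≈ 3.09e4 lux

I₁ = I₀ cos²(16° − 0°) = I₀ cos²(16°) = 0.924 I₀.
I₂ = I₁ cos²(-29° − 16°) = 0.924 I₀ · cos²(45°) = 0.462 I₀.
I₃ = I₂ cos²(-82° + 29°) = 0.462 I₀ · cos²(53°) = 0.1673 I₀.
So 5170 lux = 0.1673 I₀, giving I₀ = 5170/0.1673 = 3.09e+04 lux.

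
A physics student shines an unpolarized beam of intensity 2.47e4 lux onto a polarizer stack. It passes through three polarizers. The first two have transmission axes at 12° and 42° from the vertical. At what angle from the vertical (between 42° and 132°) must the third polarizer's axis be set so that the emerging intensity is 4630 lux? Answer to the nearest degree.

θ ≈ 87°

Unpolarized light through the first polarizer → I₁ = ½ I₀, now polarized at 12°.
I₂ = I₁ cos²(42° − 12°) = 0.5 I₀ · cos²(30°) = 0.375 I₀.
Target fraction: 4630 / 2.47e4 lux = 0.1874 of I₀.
Need I₃/I₀ = 0.1874, so cos²(θ − 42°) = 0.1874 / 0.375 = 0.4999.
θ − 42° = arccos(√0.4999) = 45.0°, giving θ ≈ 42 + 45.0 = 87.0°.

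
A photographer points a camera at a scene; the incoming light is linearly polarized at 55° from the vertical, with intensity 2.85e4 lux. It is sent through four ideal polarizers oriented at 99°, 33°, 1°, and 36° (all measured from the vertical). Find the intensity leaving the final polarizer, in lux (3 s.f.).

I ≈ 1180 lux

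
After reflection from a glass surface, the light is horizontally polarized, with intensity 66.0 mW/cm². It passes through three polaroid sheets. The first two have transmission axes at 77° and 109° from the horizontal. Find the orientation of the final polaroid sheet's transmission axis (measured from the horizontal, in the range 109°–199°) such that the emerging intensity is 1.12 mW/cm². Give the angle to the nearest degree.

By Malus's law, I₁ = I₀ cos²(77° − 0°) = I₀ cos²(77°) = 0.0506 I₀.
I₂ = I₁ cos²(109° − 77°) = 0.0506 I₀ · cos²(32°) = 0.03639 I₀.
Target fraction: 1.12 / 66.0 mW/cm² = 0.01697 of I₀.
Need I₃/I₀ = 0.01697, so cos²(θ − 109°) = 0.01697 / 0.03639 = 0.4663.
θ − 109° = arccos(√0.4663) = 46.9°, giving θ ≈ 109 + 46.9 = 155.9°.

θ ≈ 156°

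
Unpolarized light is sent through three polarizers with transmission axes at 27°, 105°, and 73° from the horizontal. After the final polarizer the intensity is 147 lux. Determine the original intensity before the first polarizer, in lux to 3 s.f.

Unpolarized light through the first polarizer → I₁ = ½ I₀, now polarized at 27°.
I₂ = I₁ cos²(105° − 27°) = 0.5 I₀ · cos²(78°) = 0.02161 I₀.
I₃ = I₂ cos²(73° − 105°) = 0.02161 I₀ · cos²(32°) = 0.01554 I₀.
So 147 lux = 0.01554 I₀, giving I₀ = 147/0.01554 = 9457 lux.

I₀ ≈ 9460 lux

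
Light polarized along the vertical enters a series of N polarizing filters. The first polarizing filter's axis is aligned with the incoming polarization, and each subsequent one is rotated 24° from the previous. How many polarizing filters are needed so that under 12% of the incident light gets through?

First polarizer is aligned with the polarization: full transmission.
Each further stage multiplies by cos²(24°) = 0.8346.
After N polarizers: T = 0.8346^(N−1). Require T < 0.12 ⇒ N−1 > ln(0.12)/ln(0.8346) = 11.72, so N−1 ≥ 12 and N = 13.
Check: N=13 gives T = 0.1142 < 0.12; N=12 gives T = 0.1368.

N = 13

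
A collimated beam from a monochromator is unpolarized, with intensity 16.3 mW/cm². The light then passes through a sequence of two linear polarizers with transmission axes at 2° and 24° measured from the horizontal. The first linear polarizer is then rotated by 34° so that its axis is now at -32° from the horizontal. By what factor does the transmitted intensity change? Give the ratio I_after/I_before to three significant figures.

I_new/I_old ≈ 0.364

Before rotation:
Unpolarized light through the first polarizer → I₁ = ½ I₀, now polarized at 2°.
I₂ = I₁ cos²(24° − 2°) = 0.5 I₀ · cos²(22°) = 0.4298 I₀.
After rotation:
Unpolarized light through the first polarizer → I₁ = ½ I₀, now polarized at -32°.
I₂ = I₁ cos²(24° + 32°) = 0.5 I₀ · cos²(56°) = 0.1563 I₀.
Ratio = 0.1563 / 0.4298 = 0.3637.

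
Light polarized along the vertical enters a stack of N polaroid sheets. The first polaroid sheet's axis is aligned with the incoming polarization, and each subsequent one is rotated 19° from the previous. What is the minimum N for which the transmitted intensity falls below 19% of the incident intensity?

First polarizer is aligned with the polarization: full transmission.
Each further stage multiplies by cos²(19°) = 0.894.
After N polarizers: T = 0.894^(N−1). Require T < 0.19 ⇒ N−1 > ln(0.19)/ln(0.894) = 14.82, so N−1 ≥ 15 and N = 16.
Check: N=16 gives T = 0.1863 < 0.19; N=15 gives T = 0.2083.

N = 16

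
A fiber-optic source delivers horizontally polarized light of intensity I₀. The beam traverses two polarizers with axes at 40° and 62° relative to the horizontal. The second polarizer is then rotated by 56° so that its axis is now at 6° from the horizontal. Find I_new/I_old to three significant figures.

Before rotation:
I₁ = I₀ cos²(40° − 0°) = I₀ cos²(40°) = 0.5868 I₀.
I₂ = I₁ cos²(62° − 40°) = 0.5868 I₀ · cos²(22°) = 0.5045 I₀.
After rotation:
I₁ = I₀ cos²(40° − 0°) = I₀ cos²(40°) = 0.5868 I₀.
I₂ = I₁ cos²(6° − 40°) = 0.5868 I₀ · cos²(34°) = 0.4033 I₀.
Ratio = 0.4033 / 0.5045 = 0.7995.

I_new/I_old ≈ 0.799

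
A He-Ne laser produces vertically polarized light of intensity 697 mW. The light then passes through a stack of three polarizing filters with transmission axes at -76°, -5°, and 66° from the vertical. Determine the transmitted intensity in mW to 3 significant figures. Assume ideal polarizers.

I ≈ 0.458 mW

By Malus's law, I₁ = 697 mW · cos²(76°) = 40.79 mW.
I₂ = I₁ · cos²(71°) = 40.79 · 0.106 = 4.324 mW.
I₃ = I₂ · cos²(71°) = 4.324 · 0.106 = 0.4583 mW.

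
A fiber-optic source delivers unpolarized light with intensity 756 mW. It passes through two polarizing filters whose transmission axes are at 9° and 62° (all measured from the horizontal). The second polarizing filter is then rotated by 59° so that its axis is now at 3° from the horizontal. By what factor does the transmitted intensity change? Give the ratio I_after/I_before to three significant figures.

I_new/I_old ≈ 2.73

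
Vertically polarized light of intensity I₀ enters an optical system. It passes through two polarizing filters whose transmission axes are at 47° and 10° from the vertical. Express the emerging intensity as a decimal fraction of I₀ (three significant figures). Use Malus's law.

≈ 0.297 I₀

By Malus's law, I₁ = I₀ cos²(47° − 0°) = I₀ cos²(47°) = 0.4651 I₀.
I₂ = I₁ cos²(10° − 47°) = 0.4651 I₀ · cos²(37°) = 0.2967 I₀.
Transmitted fraction = 0.2967.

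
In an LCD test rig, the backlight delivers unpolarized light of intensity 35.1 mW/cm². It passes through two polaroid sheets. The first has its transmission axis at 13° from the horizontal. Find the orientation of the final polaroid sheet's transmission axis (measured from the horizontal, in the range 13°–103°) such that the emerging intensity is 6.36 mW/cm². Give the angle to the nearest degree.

θ ≈ 66°

Unpolarized light through the first polarizer → I₁ = ½ I₀, now polarized at 13°.
Target fraction: 6.36 / 35.1 mW/cm² = 0.1812 of I₀.
Need I₂/I₀ = 0.1812, so cos²(θ − 13°) = 0.1812 / 0.5 = 0.3624.
θ − 13° = arccos(√0.3624) = 53.0°, giving θ ≈ 13 + 53.0 = 66.0°.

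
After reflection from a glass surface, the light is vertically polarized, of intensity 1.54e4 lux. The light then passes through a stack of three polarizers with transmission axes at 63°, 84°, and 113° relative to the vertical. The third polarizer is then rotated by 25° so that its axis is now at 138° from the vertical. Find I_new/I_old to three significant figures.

I_new/I_old ≈ 0.452

Before rotation:
By Malus's law, I₁ = I₀ cos²(63° − 0°) = I₀ cos²(63°) = 0.2061 I₀.
I₂ = I₁ cos²(84° − 63°) = 0.2061 I₀ · cos²(21°) = 0.1796 I₀.
I₃ = I₂ cos²(113° − 84°) = 0.1796 I₀ · cos²(29°) = 0.1374 I₀.
After rotation:
I₁ = I₀ cos²(63° − 0°) = I₀ cos²(63°) = 0.2061 I₀.
I₂ = I₁ cos²(84° − 63°) = 0.2061 I₀ · cos²(21°) = 0.1796 I₀.
I₃ = I₂ cos²(138° − 84°) = 0.1796 I₀ · cos²(54°) = 0.06206 I₀.
Ratio = 0.06206 / 0.1374 = 0.4516.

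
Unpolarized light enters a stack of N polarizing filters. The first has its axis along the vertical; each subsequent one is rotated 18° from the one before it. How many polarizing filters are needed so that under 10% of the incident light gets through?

N = 18

First polarizer halves the unpolarized light: factor 1/2.
Each further stage multiplies by cos²(18°) = 0.9045.
After N polarizers: T = 0.5·0.9045^(N−1). Require T < 0.10 ⇒ N−1 > ln(0.10/0.5)/ln(0.9045) = 16.04, so N−1 ≥ 17 and N = 18.
Check: N=18 gives T = 0.09078 < 0.10; N=17 gives T = 0.1004.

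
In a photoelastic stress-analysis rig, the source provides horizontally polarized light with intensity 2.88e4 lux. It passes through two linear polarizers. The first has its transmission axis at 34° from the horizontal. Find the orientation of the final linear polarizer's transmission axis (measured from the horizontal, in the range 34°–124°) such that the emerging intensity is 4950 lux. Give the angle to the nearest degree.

θ ≈ 94°

By Malus's law, I₁ = I₀ cos²(34° − 0°) = I₀ cos²(34°) = 0.6873 I₀.
Target fraction: 4950 / 2.88e4 lux = 0.1719 of I₀.
Need I₂/I₀ = 0.1719, so cos²(θ − 34°) = 0.1719 / 0.6873 = 0.2501.
θ − 34° = arccos(√0.2501) = 60.0°, giving θ ≈ 34 + 60.0 = 94.0°.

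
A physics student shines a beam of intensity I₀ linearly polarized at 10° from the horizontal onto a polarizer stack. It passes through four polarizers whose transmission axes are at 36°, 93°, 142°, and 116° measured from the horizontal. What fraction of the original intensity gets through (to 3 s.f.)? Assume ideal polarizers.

≈ 0.0833 I₀

I₁ = I₀ cos²(36° − 10°) = I₀ cos²(26°) = 0.8078 I₀.
I₂ = I₁ cos²(93° − 36°) = 0.8078 I₀ · cos²(57°) = 0.2396 I₀.
I₃ = I₂ cos²(142° − 93°) = 0.2396 I₀ · cos²(49°) = 0.1031 I₀.
I₄ = I₃ cos²(116° − 142°) = 0.1031 I₀ · cos²(26°) = 0.08332 I₀.
Transmitted fraction = 0.08332.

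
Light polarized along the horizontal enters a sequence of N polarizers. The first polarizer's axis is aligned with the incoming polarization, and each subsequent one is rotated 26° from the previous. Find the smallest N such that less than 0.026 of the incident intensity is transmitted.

First polarizer is aligned with the polarization: full transmission.
Each further stage multiplies by cos²(26°) = 0.8078.
After N polarizers: T = 0.8078^(N−1). Require T < 0.026 ⇒ N−1 > ln(0.026)/ln(0.8078) = 17.10, so N−1 ≥ 18 and N = 19.
Check: N=19 gives T = 0.02147 < 0.026; N=18 gives T = 0.02657.

N = 19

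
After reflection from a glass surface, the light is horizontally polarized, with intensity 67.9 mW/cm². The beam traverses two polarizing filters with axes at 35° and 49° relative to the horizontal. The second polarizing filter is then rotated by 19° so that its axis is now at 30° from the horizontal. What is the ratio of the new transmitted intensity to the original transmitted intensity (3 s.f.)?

Before rotation:
I₁ = I₀ cos²(35° − 0°) = I₀ cos²(35°) = 0.671 I₀.
I₂ = I₁ cos²(49° − 35°) = 0.671 I₀ · cos²(14°) = 0.6317 I₀.
After rotation:
I₁ = I₀ cos²(35° − 0°) = I₀ cos²(35°) = 0.671 I₀.
I₂ = I₁ cos²(30° − 35°) = 0.671 I₀ · cos²(5°) = 0.6659 I₀.
Ratio = 0.6659 / 0.6317 = 1.054.

I_new/I_old ≈ 1.05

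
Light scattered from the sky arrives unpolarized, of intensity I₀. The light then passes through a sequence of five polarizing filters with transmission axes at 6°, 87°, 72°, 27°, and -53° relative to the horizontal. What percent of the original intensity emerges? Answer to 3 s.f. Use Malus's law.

≈ 0.0172%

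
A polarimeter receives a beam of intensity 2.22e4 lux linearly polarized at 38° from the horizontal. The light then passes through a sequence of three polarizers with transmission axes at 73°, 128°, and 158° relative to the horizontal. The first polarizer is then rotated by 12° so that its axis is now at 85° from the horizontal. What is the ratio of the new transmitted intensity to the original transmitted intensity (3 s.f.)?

I_new/I_old ≈ 1.13

Before rotation:
I₁ = I₀ cos²(73° − 38°) = I₀ cos²(35°) = 0.671 I₀.
I₂ = I₁ cos²(128° − 73°) = 0.671 I₀ · cos²(55°) = 0.2208 I₀.
I₃ = I₂ cos²(158° − 128°) = 0.2208 I₀ · cos²(30°) = 0.1656 I₀.
After rotation:
I₁ = I₀ cos²(85° − 38°) = I₀ cos²(47°) = 0.4651 I₀.
I₂ = I₁ cos²(128° − 85°) = 0.4651 I₀ · cos²(43°) = 0.2488 I₀.
I₃ = I₂ cos²(158° − 128°) = 0.2488 I₀ · cos²(30°) = 0.1866 I₀.
Ratio = 0.1866 / 0.1656 = 1.127.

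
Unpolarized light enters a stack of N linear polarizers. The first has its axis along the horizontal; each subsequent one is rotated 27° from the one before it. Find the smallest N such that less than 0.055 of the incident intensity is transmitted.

First polarizer halves the unpolarized light: factor 1/2.
Each further stage multiplies by cos²(27°) = 0.7939.
After N polarizers: T = 0.5·0.7939^(N−1). Require T < 0.055 ⇒ N−1 > ln(0.055/0.5)/ln(0.7939) = 9.56, so N−1 ≥ 10 and N = 11.
Check: N=11 gives T = 0.04973 < 0.055; N=10 gives T = 0.06264.

N = 11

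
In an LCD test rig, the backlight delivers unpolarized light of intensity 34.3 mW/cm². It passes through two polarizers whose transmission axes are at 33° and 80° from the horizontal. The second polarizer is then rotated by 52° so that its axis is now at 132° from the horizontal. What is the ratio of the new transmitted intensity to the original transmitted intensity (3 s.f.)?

I_new/I_old ≈ 0.0526

Before rotation:
Unpolarized light through the first polarizer → I₁ = ½ I₀, now polarized at 33°.
I₂ = I₁ cos²(80° − 33°) = 0.5 I₀ · cos²(47°) = 0.2326 I₀.
After rotation:
Unpolarized light through the first polarizer → I₁ = ½ I₀, now polarized at 33°.
Angle between axes 1 and 2: 81°. I₂ = 0.5 I₀ · cos²(81°) = 0.01224 I₀.
Ratio = 0.01224 / 0.2326 = 0.05261.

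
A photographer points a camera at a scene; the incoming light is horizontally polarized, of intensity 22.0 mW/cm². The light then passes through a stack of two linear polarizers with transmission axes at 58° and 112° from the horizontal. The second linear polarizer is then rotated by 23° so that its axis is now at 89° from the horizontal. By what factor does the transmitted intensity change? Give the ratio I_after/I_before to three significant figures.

I_new/I_old ≈ 2.13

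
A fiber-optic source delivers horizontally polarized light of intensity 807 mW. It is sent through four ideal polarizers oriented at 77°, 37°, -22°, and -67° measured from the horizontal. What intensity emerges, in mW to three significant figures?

I₁ = 807 mW · cos²(77°) = 40.84 mW.
I₂ = I₁ · cos²(40°) = 40.84 · 0.5868 = 23.96 mW.
I₃ = I₂ · cos²(59°) = 23.96 · 0.2653 = 6.357 mW.
I₄ = I₃ · cos²(45°) = 6.357 · 0.5 = 3.178 mW.

I ≈ 3.18 mW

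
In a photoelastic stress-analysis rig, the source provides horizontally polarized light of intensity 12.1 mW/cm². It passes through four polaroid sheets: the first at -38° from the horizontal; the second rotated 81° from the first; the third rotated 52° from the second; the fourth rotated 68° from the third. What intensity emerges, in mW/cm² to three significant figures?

I₁ = 12.1 mW/cm² · cos²(38°) = 7.514 mW/cm².
I₂ = I₁ · cos²(81°) = 7.514 · 0.02447 = 0.1839 mW/cm².
I₃ = I₂ · cos²(52°) = 0.1839 · 0.379 = 0.06969 mW/cm².
I₄ = I₃ · cos²(68°) = 0.06969 · 0.1403 = 0.00978 mW/cm².

I ≈ 0.00978 mW/cm²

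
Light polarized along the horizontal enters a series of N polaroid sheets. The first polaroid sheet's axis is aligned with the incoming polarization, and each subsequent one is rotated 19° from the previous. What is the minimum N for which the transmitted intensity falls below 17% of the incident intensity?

N = 17

First polarizer is aligned with the polarization: full transmission.
Each further stage multiplies by cos²(19°) = 0.894.
After N polarizers: T = 0.894^(N−1). Require T < 0.17 ⇒ N−1 > ln(0.17)/ln(0.894) = 15.81, so N−1 ≥ 16 and N = 17.
Check: N=17 gives T = 0.1665 < 0.17; N=16 gives T = 0.1863.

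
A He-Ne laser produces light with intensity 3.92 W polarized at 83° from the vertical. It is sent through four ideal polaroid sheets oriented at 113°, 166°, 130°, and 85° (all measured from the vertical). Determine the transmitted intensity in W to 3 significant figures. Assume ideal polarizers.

I ≈ 0.348 W

I₁ = 3.92 W · cos²(30°) = 2.94 W.
I₂ = I₁ · cos²(53°) = 2.94 · 0.3622 = 1.065 W.
I₃ = I₂ · cos²(36°) = 1.065 · 0.6545 = 0.6969 W.
I₄ = I₃ · cos²(45°) = 0.6969 · 0.5 = 0.3485 W.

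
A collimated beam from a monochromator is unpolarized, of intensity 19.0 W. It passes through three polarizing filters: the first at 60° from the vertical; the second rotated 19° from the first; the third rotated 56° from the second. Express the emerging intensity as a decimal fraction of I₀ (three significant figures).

Unpolarized light through the first polarizer → I₁ = 19.0 W/2 = 9.5 W, polarized at 60°.
I₂ = I₁ · cos²(19°) = 9.5 · 0.894 = 8.493 W.
I₃ = I₂ · cos²(56°) = 8.493 · 0.3127 = 2.656 W.
Transmitted fraction = 0.1398.

I/I₀ ≈ 0.140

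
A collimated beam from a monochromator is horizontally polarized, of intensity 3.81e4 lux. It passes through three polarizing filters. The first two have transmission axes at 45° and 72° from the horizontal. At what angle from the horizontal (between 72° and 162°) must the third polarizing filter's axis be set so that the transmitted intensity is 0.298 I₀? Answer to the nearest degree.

θ ≈ 102°

I₁ = I₀ cos²(45° − 0°) = I₀ cos²(45°) = 0.5 I₀.
I₂ = I₁ cos²(72° − 45°) = 0.5 I₀ · cos²(27°) = 0.3969 I₀.
Need I₃/I₀ = 0.298, so cos²(θ − 72°) = 0.298 / 0.3969 = 0.7507.
θ − 72° = arccos(√0.7507) = 30.0°, giving θ ≈ 72 + 30.0 = 102.0°.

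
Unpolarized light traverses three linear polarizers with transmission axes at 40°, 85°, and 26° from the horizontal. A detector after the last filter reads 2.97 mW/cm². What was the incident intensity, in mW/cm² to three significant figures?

I₀ ≈ 44.8 mW/cm²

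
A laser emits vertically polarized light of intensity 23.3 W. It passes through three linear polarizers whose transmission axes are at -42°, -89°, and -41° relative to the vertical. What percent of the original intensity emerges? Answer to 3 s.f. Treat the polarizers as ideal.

By Malus's law, I₁ = 23.3 W · cos²(42°) = 12.87 W.
I₂ = I₁ · cos²(47°) = 12.87 · 0.4651 = 5.985 W.
I₃ = I₂ · cos²(48°) = 5.985 · 0.4477 = 2.68 W.
That is 11.5% of the incident intensity.

≈ 11.5%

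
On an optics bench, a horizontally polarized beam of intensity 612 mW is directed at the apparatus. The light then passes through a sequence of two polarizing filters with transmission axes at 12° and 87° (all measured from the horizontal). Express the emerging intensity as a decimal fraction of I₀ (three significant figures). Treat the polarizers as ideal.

I/I₀ ≈ 0.0641

I₁ = 612 mW · cos²(12°) = 585.5 mW.
I₂ = I₁ · cos²(75°) = 585.5 · 0.06699 = 39.22 mW.
Transmitted fraction = 0.06409.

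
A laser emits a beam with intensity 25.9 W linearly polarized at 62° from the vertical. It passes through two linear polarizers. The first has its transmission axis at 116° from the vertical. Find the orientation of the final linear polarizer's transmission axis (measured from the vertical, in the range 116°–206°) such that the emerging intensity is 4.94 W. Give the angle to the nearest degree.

θ ≈ 158°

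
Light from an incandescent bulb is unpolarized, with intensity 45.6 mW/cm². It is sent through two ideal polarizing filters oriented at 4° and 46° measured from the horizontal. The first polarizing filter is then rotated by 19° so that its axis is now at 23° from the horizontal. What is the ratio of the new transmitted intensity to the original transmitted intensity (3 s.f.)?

I_new/I_old ≈ 1.53

Before rotation:
Unpolarized light through the first polarizer → I₁ = ½ I₀, now polarized at 4°.
I₂ = I₁ cos²(46° − 4°) = 0.5 I₀ · cos²(42°) = 0.2761 I₀.
After rotation:
Unpolarized light through the first polarizer → I₁ = ½ I₀, now polarized at 23°.
I₂ = I₁ cos²(46° − 23°) = 0.5 I₀ · cos²(23°) = 0.4237 I₀.
Ratio = 0.4237 / 0.2761 = 1.534.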